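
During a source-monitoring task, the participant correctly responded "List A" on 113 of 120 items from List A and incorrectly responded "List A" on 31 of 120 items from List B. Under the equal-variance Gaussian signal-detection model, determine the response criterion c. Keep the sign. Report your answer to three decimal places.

c = -0.460

H = 113/120 = 0.9417
FA = 31/120 = 0.2583
z(H) = 1.5692
z(FA) = -0.6486
c = −½·[z(H) + z(FA)] = −0.5 × (1.5692 + (-0.6486)) = -0.4603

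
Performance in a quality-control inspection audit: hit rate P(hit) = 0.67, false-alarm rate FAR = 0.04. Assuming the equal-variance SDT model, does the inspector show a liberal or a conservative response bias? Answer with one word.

conservative

z(H) = 0.440, z(FA) = -1.751
c = −½·(z(H) + z(FA)) = 0.6555
c > 0 → conservative criterion (biased toward responding “no”).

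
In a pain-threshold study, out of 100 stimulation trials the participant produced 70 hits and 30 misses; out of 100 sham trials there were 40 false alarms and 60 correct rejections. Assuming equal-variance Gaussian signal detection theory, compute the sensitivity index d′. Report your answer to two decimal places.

H = 70/100 = 0.7000
FA = 40/100 = 0.4000
z(H) = z(0.7000) = 0.524
z(FA) = z(0.4000) = -0.253
d' = z(H) − z(FA) = 0.524 − (-0.253) = 0.777

d′ = 0.78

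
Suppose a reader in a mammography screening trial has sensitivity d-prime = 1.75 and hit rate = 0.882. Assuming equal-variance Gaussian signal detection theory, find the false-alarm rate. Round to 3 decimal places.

z(hit rate) = z(0.882) = 1.1850
z(FA) = z(H) − d' = 1.1850 − 1.75 = -0.5650
false-alarm rate = Φ(-0.5650) = 0.2860

false-alarm rate = 0.286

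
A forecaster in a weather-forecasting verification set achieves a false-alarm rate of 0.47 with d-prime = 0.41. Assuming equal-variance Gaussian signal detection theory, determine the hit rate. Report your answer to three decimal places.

hit rate = 0.631

z(false-alarm rate) = z(0.47) = -0.0753
z(H) = z(FA) + d' = -0.0753 + 0.41 = 0.3347
hit rate = Φ(0.3347) = 0.6311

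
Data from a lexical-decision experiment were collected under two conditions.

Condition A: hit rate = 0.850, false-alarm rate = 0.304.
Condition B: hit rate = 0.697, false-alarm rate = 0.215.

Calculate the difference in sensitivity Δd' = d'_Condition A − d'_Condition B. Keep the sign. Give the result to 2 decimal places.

Condition A: z(0.850) = 1.036, z(0.304) = -0.513, d' = 1.549
Condition B: z(0.697) = 0.516, z(0.215) = -0.789, d' = 1.305
Δd' = d'_Condition A − d'_Condition B = 1.549 − 1.305 = 0.244
Condition A has the higher sensitivity.

Δd' = 0.24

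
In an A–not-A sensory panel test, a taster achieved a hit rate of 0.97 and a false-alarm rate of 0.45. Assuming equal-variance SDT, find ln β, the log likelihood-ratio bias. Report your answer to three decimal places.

ln β = -1.761

z(0.97) = 1.8808, z(0.45) = -0.1257
ln β = −½·[z(H)² − z(FA)²] = −0.5 × (3.5374 − 0.0158) = -1.7608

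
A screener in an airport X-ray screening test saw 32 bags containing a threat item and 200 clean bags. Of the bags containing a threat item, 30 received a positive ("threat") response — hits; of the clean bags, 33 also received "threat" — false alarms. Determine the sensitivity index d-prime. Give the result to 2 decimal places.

d-prime = 2.51

H = 30/32 = 0.9375
FA = 33/200 = 0.1650
z(0.9375) = 1.5341, z(0.1650) = -0.9741
d' = z(H) − z(FA) = 1.5341 − (-0.9741) = 2.5082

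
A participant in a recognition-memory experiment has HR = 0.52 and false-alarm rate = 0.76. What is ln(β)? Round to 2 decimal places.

Φ⁻¹(H) = Φ⁻¹(0.52) = 0.050
Φ⁻¹(FA) = Φ⁻¹(0.76) = 0.706
ln β = −½·[z(H)² − z(FA)²] = −0.5 × (0.003 − 0.498) = 0.2475

ln β = 0.25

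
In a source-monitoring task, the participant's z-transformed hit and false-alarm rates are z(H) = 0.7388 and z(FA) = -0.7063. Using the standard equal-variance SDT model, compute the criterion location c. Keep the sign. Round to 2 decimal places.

c = −½·[z(H) + z(FA)] = −½·(0.7388 + (-0.7063)) = -0.01625
c < 0: the participant has a liberal response bias.

c = -0.02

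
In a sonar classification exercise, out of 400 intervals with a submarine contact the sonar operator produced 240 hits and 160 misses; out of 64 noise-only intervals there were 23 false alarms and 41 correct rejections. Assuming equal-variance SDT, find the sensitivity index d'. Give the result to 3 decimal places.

d' = 0.613

H = 240/400 = 0.6000
FA = 23/64 = 0.3594
Φ⁻¹(H) = Φ⁻¹(0.6000) = 0.2533
Φ⁻¹(FA) = Φ⁻¹(0.3594) = -0.3601
d' = z(H) − z(FA) = 0.2533 − (-0.3601) = 0.6134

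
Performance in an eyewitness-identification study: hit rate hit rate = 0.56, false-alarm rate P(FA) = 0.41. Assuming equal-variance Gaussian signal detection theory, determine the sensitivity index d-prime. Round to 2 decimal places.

z(0.56) = 0.151, z(0.41) = -0.228
d' = z(H) − z(FA) = 0.151 − (-0.228) = 0.379

d-prime = 0.38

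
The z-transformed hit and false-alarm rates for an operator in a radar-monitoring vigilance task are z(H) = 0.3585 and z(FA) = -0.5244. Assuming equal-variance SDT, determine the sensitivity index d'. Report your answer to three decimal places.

d' = z(H) − z(FA) = 0.3585 − (-0.5244) = 0.8829

d' = 0.883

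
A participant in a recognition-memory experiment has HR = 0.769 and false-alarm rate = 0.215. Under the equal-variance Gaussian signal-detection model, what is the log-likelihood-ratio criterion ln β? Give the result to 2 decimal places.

Φ⁻¹(H) = Φ⁻¹(0.769) = 0.736
Φ⁻¹(FA) = Φ⁻¹(0.215) = -0.789
ln β = −½·[z(H)² − z(FA)²] = −0.5 × (0.542 − 0.623) = 0.0405

ln β = 0.04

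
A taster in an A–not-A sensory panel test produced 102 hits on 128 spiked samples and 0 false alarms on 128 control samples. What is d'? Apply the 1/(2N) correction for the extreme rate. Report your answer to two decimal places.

d' = 3.49

The false-alarm rate is 0/128 = 0, so apply the 1/(2N) correction: FA → 1/(2·128) = 0.00391.
z(H) = z(0.79688) = 0.831
z(FA) = z(0.00391) = -2.660
d' = 0.831 − (-2.660) = 3.491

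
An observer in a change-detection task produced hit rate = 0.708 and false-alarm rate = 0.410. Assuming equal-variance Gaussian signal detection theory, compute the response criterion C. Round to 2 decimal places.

C = -0.16

Φ⁻¹(H) = 0.5476
Φ⁻¹(FA) = -0.2275
c = −½·[z(H) + z(FA)] = −0.5 × (0.5476 + (-0.2275)) = -0.16005
c < 0: the observer has a liberal response bias.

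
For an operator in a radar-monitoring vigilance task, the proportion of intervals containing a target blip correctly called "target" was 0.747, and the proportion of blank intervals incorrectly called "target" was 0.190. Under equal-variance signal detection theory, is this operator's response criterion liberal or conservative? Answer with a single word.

z(H) = 0.665, z(FA) = -0.878
c = −½·(z(H) + z(FA)) = 0.1065
c > 0 → conservative criterion (biased toward responding “no”).

conservative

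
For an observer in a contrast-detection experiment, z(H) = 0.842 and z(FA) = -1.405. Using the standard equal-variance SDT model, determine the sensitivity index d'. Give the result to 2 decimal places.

d' = 2.25

d' = z(H) − z(FA) = 0.842 − (-1.405) = 2.247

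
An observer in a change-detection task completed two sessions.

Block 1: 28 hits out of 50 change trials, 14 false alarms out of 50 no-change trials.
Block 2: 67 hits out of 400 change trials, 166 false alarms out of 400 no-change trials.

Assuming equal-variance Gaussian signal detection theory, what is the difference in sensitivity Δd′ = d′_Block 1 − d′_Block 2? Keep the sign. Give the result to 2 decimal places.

Block 1: z(0.5600) = 0.151, z(0.2800) = -0.583, d' = 0.734
Block 2: z(0.1675) = -0.964, z(0.4150) = -0.215, d' = -0.749
Δd' = d'_Block 1 − d'_Block 2 = 0.734 − (-0.749) = 1.483
Block 1 has the higher sensitivity.

Δd′ = 1.48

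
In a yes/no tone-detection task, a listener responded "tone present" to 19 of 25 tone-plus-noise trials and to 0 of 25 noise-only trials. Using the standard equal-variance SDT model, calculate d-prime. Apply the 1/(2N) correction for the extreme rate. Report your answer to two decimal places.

The false-alarm rate is 0/25 = 0, so apply the 1/(2N) correction: FA → 1/(2·25) = 0.02000.
z(H) = z(0.76000) = 0.706
z(FA) = z(0.02000) = -2.054
d' = 0.706 − (-2.054) = 2.760

d-prime = 2.76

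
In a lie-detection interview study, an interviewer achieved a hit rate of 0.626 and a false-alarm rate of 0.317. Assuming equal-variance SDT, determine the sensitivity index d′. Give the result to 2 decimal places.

Φ⁻¹(0.626) = 0.3213, Φ⁻¹(0.317) = -0.4761
d' = z(H) − z(FA) = 0.3213 − (-0.4761) = 0.7974

d′ = 0.80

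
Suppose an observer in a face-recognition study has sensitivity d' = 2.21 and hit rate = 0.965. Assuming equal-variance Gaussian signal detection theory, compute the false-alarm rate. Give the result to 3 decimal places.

false-alarm rate = 0.345

z(hit rate) = z(0.965) = 1.8119
z(FA) = z(H) − d' = 1.8119 − 2.21 = -0.3981
false-alarm rate = Φ(-0.3981) = 0.3453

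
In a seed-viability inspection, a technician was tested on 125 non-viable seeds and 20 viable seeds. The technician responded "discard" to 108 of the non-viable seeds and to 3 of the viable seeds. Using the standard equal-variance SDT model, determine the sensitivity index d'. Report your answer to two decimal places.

H = 108/125 = 0.8640
FA = 3/20 = 0.1500
Φ⁻¹(H) = Φ⁻¹(0.8640) = 1.0985
Φ⁻¹(FA) = Φ⁻¹(0.1500) = -1.0364
d' = z(H) − z(FA) = 1.0985 − (-1.0364) = 2.1349

d' = 2.13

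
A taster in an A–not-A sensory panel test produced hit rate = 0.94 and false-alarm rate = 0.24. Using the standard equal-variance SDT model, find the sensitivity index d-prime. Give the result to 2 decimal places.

Φ⁻¹(H) = 1.5548
Φ⁻¹(FA) = -0.7063
d' = z(H) − z(FA) = 1.5548 − (-0.7063) = 2.2611

d-prime = 2.26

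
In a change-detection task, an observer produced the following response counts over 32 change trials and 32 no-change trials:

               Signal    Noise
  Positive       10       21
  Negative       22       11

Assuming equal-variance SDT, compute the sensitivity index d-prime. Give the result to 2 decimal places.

H = 10/32 = 0.3125
FA = 21/32 = 0.6562
z(H) = -0.4888
z(FA) = 0.4021
d' = z(H) − z(FA) = -0.4888 − 0.4021 = -0.8909

d-prime = -0.89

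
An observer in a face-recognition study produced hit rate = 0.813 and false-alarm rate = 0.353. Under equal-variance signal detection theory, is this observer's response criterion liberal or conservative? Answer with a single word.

z(H) = 0.889, z(FA) = -0.377
c = −½·(z(H) + z(FA)) = -0.256
c < 0 → liberal criterion (biased toward responding “yes”).

liberal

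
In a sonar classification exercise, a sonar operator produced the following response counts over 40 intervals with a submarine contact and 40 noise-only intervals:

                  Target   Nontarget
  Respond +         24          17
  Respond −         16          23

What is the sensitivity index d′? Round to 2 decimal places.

d′ = 0.44

H = 24/40 = 0.6000
FA = 17/40 = 0.4250
z(0.6000) = 0.253, z(0.4250) = -0.189
d' = z(H) − z(FA) = 0.253 − (-0.189) = 0.442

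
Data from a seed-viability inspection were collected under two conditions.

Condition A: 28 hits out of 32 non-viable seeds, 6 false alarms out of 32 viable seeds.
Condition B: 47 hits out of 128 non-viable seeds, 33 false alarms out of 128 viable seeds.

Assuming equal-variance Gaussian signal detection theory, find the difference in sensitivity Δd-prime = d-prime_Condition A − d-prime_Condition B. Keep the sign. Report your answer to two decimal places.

Δd-prime = 1.73

Condition A: z(0.8750) = 1.150, z(0.1875) = -0.887, d' = 2.037
Condition B: z(0.3672) = -0.339, z(0.2578) = -0.650, d' = 0.311
Δd' = d'_Condition A − d'_Condition B = 2.037 − 0.311 = 1.726
Condition A has the higher sensitivity.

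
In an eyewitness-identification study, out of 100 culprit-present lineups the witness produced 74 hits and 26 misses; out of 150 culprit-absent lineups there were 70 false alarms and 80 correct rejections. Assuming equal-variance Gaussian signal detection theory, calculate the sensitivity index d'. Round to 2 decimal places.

d' = 0.73

H = 74/100 = 0.7400
FA = 70/150 = 0.4667
z(H) = z(0.7400) = 0.6433
z(FA) = z(0.4667) = -0.0836
d' = z(H) − z(FA) = 0.6433 − (-0.0836) = 0.7269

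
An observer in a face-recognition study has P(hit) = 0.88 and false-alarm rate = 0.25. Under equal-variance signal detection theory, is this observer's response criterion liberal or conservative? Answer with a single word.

liberal

z(H) = 1.175, z(FA) = -0.674
c = −½·(z(H) + z(FA)) = -0.2505
c < 0 → liberal criterion (biased toward responding “yes”).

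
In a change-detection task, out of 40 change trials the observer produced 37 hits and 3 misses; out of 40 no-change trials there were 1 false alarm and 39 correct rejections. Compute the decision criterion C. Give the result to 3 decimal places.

H = 37/40 = 0.9250
FA = 1/40 = 0.0250
z(H) = 1.4395
z(FA) = -1.9600
c = −½·[z(H) + z(FA)] = −0.5 × (1.4395 + (-1.9600)) = 0.26025

C = 0.260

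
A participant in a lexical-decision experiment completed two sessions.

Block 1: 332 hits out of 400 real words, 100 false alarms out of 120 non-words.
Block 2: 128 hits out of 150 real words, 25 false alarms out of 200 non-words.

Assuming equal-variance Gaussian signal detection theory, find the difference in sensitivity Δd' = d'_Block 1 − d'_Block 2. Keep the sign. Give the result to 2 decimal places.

Δd' = -2.21

Block 1: z(0.8300) = 0.954, z(0.8333) = 0.967, d' = -0.013
Block 2: z(0.8533) = 1.051, z(0.1250) = -1.150, d' = 2.201
Δd' = d'_Block 1 − d'_Block 2 = -0.013 − 2.201 = -2.214
Block 2 has the higher sensitivity.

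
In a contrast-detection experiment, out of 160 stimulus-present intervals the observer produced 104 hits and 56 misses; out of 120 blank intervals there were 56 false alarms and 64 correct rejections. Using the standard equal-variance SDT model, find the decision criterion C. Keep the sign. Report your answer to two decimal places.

C = -0.15

H = 104/160 = 0.6500
FA = 56/120 = 0.4667
z(0.6500) = 0.385, z(0.4667) = -0.084
c = −½·[z(H) + z(FA)] = −0.5 × (0.385 + (-0.084)) = -0.1505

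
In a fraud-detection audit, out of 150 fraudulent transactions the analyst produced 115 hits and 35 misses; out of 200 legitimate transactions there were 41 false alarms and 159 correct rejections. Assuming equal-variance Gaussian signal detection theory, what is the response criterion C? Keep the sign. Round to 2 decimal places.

H = 115/150 = 0.7667
FA = 41/200 = 0.2050
z(0.7667) = 0.728, z(0.2050) = -0.824
c = −½·[z(H) + z(FA)] = −0.5 × (0.728 + (-0.824)) = 0.048

C = 0.05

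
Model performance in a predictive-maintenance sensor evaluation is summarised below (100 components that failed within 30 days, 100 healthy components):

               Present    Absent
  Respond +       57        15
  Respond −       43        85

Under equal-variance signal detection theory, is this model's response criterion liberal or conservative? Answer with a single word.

z(H) = 0.176, z(FA) = -1.036
c = −½·(z(H) + z(FA)) = 0.430
c > 0 → conservative criterion (biased toward responding “no”).

conservative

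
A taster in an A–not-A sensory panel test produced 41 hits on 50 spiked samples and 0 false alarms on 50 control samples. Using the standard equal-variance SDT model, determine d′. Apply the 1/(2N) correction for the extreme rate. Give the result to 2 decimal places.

d′ = 3.24

The false-alarm rate is 0/50 = 0, so apply the 1/(2N) correction: FA → 1/(2·50) = 0.01000.
z(H) = z(0.82000) = 0.915
z(FA) = z(0.01000) = -2.326
d' = 0.915 − (-2.326) = 3.241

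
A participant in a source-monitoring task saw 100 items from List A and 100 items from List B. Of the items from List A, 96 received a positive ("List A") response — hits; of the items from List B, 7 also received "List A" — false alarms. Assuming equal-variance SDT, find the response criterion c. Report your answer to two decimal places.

H = 96/100 = 0.9600
FA = 7/100 = 0.0700
z(0.9600) = 1.7507, z(0.0700) = -1.4758
c = −½·[z(H) + z(FA)] = −0.5 × (1.7507 + (-1.4758)) = -0.13745

c = -0.14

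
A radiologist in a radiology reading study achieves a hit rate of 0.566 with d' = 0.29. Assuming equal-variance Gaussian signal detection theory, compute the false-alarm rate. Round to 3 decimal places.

false-alarm rate = 0.451

z(hit rate) = z(0.566) = 0.1662
z(FA) = z(H) − d' = 0.1662 − 0.29 = -0.1238
false-alarm rate = Φ(-0.1238) = 0.4507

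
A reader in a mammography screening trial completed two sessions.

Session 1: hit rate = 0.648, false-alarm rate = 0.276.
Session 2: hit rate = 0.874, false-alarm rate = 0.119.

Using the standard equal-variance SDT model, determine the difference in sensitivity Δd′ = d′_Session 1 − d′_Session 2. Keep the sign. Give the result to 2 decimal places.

Δd′ = -1.35

Session 1: z(0.648) = 0.380, z(0.276) = -0.595, d' = 0.975
Session 2: z(0.874) = 1.146, z(0.119) = -1.180, d' = 2.326
Δd' = d'_Session 1 − d'_Session 2 = 0.975 − 2.326 = -1.351
Session 2 has the higher sensitivity.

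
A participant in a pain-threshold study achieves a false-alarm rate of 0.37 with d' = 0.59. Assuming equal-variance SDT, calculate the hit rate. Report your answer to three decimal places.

hit rate = 0.602

z(false-alarm rate) = z(0.37) = -0.3319
z(H) = z(FA) + d' = -0.3319 + 0.59 = 0.2581
hit rate = Φ(0.2581) = 0.6018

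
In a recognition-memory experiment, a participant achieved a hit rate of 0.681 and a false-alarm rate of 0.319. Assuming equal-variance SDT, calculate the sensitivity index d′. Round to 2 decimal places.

z(0.681) = 0.4705, z(0.319) = -0.4705
d' = z(H) − z(FA) = 0.4705 − (-0.4705) = 0.9410

d′ = 0.94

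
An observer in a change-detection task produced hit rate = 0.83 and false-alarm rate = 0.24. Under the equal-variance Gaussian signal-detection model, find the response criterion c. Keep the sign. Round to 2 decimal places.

c = -0.12

z(H) = 0.9542
z(FA) = -0.7063
c = −½·[z(H) + z(FA)] = −0.5 × (0.9542 + (-0.7063)) = -0.12395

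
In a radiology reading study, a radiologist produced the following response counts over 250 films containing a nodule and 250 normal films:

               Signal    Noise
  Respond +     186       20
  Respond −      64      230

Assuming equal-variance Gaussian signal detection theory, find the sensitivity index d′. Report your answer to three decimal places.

d′ = 2.061

H = 186/250 = 0.7440
FA = 20/250 = 0.0800
z(H) = 0.6557
z(FA) = -1.4051
d' = z(H) − z(FA) = 0.6557 − (-1.4051) = 2.0608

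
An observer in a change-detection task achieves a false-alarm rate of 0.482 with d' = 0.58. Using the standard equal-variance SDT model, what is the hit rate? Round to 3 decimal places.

z(false-alarm rate) = z(0.482) = -0.0451
z(H) = z(FA) + d' = -0.0451 + 0.58 = 0.5349
hit rate = Φ(0.5349) = 0.7036

hit rate = 0.704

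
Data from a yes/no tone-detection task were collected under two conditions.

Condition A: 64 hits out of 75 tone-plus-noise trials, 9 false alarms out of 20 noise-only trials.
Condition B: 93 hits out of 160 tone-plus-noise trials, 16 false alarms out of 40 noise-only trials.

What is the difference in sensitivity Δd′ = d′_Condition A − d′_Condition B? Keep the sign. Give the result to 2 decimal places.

Δd′ = 0.72

Condition A: z(0.8533) = 1.051, z(0.4500) = -0.126, d' = 1.177
Condition B: z(0.5813) = 0.205, z(0.4000) = -0.253, d' = 0.458
Δd' = d'_Condition A − d'_Condition B = 1.177 − 0.458 = 0.719
Condition A has the higher sensitivity.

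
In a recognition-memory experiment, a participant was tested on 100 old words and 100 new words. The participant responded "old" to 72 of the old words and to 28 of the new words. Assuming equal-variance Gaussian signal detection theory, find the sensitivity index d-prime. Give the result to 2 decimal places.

d-prime = 1.17

H = 72/100 = 0.7200
FA = 28/100 = 0.2800
z(0.7200) = 0.5828, z(0.2800) = -0.5828
d' = z(H) − z(FA) = 0.5828 − (-0.5828) = 1.1656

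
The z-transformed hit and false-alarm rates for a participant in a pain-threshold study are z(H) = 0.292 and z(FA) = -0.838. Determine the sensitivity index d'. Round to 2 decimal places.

d' = z(H) − z(FA) = 0.292 − (-0.838) = 1.130

d' = 1.13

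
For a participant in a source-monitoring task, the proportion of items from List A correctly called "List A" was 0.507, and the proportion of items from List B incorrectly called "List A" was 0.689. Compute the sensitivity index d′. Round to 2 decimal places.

z(H) = z(0.507) = 0.018
z(FA) = z(0.689) = 0.493
d' = z(H) − z(FA) = 0.018 − 0.493 = -0.475

d′ = -0.48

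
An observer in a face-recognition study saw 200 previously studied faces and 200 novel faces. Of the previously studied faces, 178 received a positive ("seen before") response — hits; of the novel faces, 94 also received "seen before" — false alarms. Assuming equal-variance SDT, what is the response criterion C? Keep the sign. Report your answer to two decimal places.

H = 178/200 = 0.8900
FA = 94/200 = 0.4700
Φ⁻¹(0.8900) = 1.2265, Φ⁻¹(0.4700) = -0.0753
c = −½·[z(H) + z(FA)] = −0.5 × (1.2265 + (-0.0753)) = -0.5756

C = -0.58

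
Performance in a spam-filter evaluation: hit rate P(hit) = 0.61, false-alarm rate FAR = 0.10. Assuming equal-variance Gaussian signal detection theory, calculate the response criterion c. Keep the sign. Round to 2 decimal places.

z(H) = 0.2793
z(FA) = -1.2816
c = −½·[z(H) + z(FA)] = −0.5 × (0.2793 + (-1.2816)) = 0.50115
c > 0: the classifier has a conservative response bias.

c = 0.50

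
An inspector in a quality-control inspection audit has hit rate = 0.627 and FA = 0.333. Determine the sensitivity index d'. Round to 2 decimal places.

z(H) = z(0.627) = 0.3239
z(FA) = z(0.333) = -0.4316
d' = z(H) − z(FA) = 0.3239 − (-0.4316) = 0.7555

d' = 0.76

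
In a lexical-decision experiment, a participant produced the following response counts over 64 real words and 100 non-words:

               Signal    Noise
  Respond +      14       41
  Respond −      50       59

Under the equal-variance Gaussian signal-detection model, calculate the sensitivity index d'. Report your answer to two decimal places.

H = 14/64 = 0.2188
FA = 41/100 = 0.4100
z(H) = -0.776
z(FA) = -0.228
d' = z(H) − z(FA) = -0.776 − (-0.228) = -0.548

d' = -0.55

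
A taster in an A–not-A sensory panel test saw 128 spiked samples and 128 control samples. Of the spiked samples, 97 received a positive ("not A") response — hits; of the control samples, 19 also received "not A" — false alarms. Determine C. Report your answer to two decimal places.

H = 97/128 = 0.7578
FA = 19/128 = 0.1484
z(H) = z(0.7578) = 0.699
z(FA) = z(0.1484) = -1.043
c = −½·[z(H) + z(FA)] = −0.5 × (0.699 + (-1.043)) = 0.172

C = 0.17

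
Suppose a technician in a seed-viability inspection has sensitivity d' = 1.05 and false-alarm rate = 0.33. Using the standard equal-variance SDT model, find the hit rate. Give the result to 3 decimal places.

z(false-alarm rate) = z(0.33) = -0.4399
z(H) = z(FA) + d' = -0.4399 + 1.05 = 0.6101
hit rate = Φ(0.6101) = 0.7291

hit rate = 0.729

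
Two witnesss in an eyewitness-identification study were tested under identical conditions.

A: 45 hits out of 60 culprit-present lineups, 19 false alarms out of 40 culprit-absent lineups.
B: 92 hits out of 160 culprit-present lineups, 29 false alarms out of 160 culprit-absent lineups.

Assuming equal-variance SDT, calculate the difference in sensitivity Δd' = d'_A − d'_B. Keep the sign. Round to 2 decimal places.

Δd' = -0.36

A: z(0.7500) = 0.674, z(0.4750) = -0.063, d' = 0.737
B: z(0.5750) = 0.189, z(0.1812) = -0.911, d' = 1.100
Δd' = d'_A − d'_B = 0.737 − 1.100 = -0.363
B has the higher sensitivity.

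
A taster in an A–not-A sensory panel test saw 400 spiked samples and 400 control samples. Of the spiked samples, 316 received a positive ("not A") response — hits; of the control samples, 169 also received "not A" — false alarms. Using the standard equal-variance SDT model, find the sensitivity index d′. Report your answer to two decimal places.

H = 316/400 = 0.7900
FA = 169/400 = 0.4225
Φ⁻¹(H) = Φ⁻¹(0.7900) = 0.806
Φ⁻¹(FA) = Φ⁻¹(0.4225) = -0.196
d' = z(H) − z(FA) = 0.806 − (-0.196) = 1.002

d′ = 1.00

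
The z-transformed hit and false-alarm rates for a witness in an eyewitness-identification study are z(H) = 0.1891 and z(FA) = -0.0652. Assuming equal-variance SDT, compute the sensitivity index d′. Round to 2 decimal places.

d' = z(H) − z(FA) = 0.1891 − (-0.0652) = 0.2543

d′ = 0.25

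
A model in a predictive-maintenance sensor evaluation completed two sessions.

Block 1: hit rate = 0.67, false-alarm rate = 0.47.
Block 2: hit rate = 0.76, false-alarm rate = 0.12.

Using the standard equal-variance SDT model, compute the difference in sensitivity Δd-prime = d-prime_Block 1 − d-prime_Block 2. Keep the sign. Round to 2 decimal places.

Block 1: z(0.67) = 0.440, z(0.47) = -0.075, d' = 0.515
Block 2: z(0.76) = 0.706, z(0.12) = -1.175, d' = 1.881
Δd' = d'_Block 1 − d'_Block 2 = 0.515 − 1.881 = -1.366
Block 2 has the higher sensitivity.

Δd-prime = -1.37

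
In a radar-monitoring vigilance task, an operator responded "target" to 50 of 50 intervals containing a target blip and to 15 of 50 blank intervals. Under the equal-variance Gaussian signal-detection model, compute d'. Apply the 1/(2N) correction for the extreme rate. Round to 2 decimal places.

d' = 2.85

The hit rate is 50/50 = 1, so apply the 1/(2N) correction: H → 1 − 1/(2·50) = 0.99000.
z(H) = z(0.99000) = 2.326
z(FA) = z(0.30000) = -0.524
d' = 2.326 − (-0.524) = 2.850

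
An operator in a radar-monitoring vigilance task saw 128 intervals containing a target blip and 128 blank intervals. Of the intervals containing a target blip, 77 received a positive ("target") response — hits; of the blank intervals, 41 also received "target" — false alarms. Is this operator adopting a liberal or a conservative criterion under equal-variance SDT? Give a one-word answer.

z(H) = 0.257, z(FA) = -0.467
c = −½·(z(H) + z(FA)) = 0.105
c > 0 → conservative criterion (biased toward responding “no”).

conservative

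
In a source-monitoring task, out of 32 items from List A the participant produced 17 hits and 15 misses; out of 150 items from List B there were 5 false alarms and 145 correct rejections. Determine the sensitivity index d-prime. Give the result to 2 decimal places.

d-prime = 1.91

H = 17/32 = 0.5312
FA = 5/150 = 0.0333
z(H) = 0.078
z(FA) = -1.834
d' = z(H) − z(FA) = 0.078 − (-1.834) = 1.912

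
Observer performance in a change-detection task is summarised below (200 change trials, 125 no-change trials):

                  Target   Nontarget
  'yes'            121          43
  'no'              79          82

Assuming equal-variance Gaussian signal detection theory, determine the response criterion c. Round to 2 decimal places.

H = 121/200 = 0.6050
FA = 43/125 = 0.3440
Φ⁻¹(H) = 0.2663
Φ⁻¹(FA) = -0.4016
c = −½·[z(H) + z(FA)] = −0.5 × (0.2663 + (-0.4016)) = 0.06765

c = 0.07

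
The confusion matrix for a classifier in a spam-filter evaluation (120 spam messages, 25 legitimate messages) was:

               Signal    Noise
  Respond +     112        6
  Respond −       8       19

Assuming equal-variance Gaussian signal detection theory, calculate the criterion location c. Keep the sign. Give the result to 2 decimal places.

H = 112/120 = 0.9333
FA = 6/25 = 0.2400
z(H) = 1.5008
z(FA) = -0.7063
c = −½·[z(H) + z(FA)] = −0.5 × (1.5008 + (-0.7063)) = -0.39725

c = -0.40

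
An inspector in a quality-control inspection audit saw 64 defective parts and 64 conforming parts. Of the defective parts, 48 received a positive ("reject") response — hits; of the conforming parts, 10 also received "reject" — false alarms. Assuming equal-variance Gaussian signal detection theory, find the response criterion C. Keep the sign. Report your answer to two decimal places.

H = 48/64 = 0.7500
FA = 10/64 = 0.1562
z(H) = 0.674
z(FA) = -1.010
c = −½·[z(H) + z(FA)] = −0.5 × (0.674 + (-1.010)) = 0.168

C = 0.17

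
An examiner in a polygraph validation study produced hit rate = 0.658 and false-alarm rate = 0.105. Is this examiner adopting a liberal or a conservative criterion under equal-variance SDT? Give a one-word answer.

z(H) = 0.407, z(FA) = -1.254
c = −½·(z(H) + z(FA)) = 0.4235
c > 0 → conservative criterion (biased toward responding “no”).

conservative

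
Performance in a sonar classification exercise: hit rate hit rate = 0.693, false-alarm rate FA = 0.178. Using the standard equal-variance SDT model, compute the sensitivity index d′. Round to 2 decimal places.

d′ = 1.43

Φ⁻¹(H) = Φ⁻¹(0.693) = 0.5044
Φ⁻¹(FA) = Φ⁻¹(0.178) = -0.9230
d' = z(H) − z(FA) = 0.5044 − (-0.9230) = 1.4274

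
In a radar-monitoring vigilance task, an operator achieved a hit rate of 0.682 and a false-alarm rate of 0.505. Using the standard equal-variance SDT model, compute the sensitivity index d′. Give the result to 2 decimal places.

d′ = 0.46

Φ⁻¹(H) = 0.473
Φ⁻¹(FA) = 0.013
d' = z(H) − z(FA) = 0.473 − 0.013 = 0.460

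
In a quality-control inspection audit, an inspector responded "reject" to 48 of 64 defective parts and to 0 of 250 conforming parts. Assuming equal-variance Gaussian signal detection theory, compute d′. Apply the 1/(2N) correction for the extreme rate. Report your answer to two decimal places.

d′ = 3.55

The false-alarm rate is 0/250 = 0, so apply the 1/(2N) correction: FA → 1/(2·250) = 0.00200.
z(H) = z(0.75000) = 0.674
z(FA) = z(0.00200) = -2.878
d' = 0.674 − (-2.878) = 3.552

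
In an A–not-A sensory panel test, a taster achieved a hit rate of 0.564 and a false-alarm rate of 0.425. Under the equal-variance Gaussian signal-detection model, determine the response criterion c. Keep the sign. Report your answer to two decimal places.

c = 0.01

z(H) = z(0.564) = 0.161
z(FA) = z(0.425) = -0.189
c = −½·[z(H) + z(FA)] = −0.5 × (0.161 + (-0.189)) = 0.014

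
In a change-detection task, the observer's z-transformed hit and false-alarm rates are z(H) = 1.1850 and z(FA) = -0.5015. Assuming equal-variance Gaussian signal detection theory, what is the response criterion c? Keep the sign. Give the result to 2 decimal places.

c = -0.34

c = −½·[z(H) + z(FA)] = −½·(1.1850 + (-0.5015)) = -0.34175
c < 0: the observer has a liberal response bias.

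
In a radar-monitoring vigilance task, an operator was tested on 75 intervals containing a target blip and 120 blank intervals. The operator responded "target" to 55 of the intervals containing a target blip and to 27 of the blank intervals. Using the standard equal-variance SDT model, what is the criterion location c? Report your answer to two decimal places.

H = 55/75 = 0.7333
FA = 27/120 = 0.2250
z(0.7333) = 0.623, z(0.2250) = -0.755
c = −½·[z(H) + z(FA)] = −0.5 × (0.623 + (-0.755)) = 0.066
c > 0: the operator has a conservative response bias.

c = 0.07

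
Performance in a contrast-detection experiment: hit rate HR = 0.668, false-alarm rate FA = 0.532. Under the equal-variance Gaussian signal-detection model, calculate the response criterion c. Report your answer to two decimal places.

Φ⁻¹(0.668) = 0.434, Φ⁻¹(0.532) = 0.080
c = −½·[z(H) + z(FA)] = −0.5 × (0.434 + 0.080) = -0.257

c = -0.26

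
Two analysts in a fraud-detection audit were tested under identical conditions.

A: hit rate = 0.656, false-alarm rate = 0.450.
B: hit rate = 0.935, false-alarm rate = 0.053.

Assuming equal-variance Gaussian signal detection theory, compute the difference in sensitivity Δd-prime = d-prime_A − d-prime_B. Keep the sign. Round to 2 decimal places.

A: z(0.656) = 0.402, z(0.450) = -0.126, d' = 0.528
B: z(0.935) = 1.514, z(0.053) = -1.616, d' = 3.130
Δd' = d'_A − d'_B = 0.528 − 3.130 = -2.602
B has the higher sensitivity.

Δd-prime = -2.60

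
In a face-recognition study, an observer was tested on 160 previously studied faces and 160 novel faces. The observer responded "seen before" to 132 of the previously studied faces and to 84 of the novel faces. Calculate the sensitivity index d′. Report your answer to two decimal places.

d′ = 0.87

H = 132/160 = 0.8250
FA = 84/160 = 0.5250
z(0.8250) = 0.935, z(0.5250) = 0.063
d' = z(H) − z(FA) = 0.935 − 0.063 = 0.872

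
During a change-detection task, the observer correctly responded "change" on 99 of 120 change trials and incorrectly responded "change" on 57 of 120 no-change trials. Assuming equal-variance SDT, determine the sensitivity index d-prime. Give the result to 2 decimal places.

d-prime = 1.00

H = 99/120 = 0.8250
FA = 57/120 = 0.4750
z(H) = z(0.8250) = 0.9346
z(FA) = z(0.4750) = -0.0627
d' = z(H) − z(FA) = 0.9346 − (-0.0627) = 0.9973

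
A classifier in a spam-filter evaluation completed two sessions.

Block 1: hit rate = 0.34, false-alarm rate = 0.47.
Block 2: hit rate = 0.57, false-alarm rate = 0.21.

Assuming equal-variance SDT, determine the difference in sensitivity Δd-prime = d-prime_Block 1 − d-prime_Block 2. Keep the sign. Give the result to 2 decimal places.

Block 1: z(0.34) = -0.412, z(0.47) = -0.075, d' = -0.337
Block 2: z(0.57) = 0.176, z(0.21) = -0.806, d' = 0.982
Δd' = d'_Block 1 − d'_Block 2 = -0.337 − 0.982 = -1.319
Block 2 has the higher sensitivity.

Δd-prime = -1.32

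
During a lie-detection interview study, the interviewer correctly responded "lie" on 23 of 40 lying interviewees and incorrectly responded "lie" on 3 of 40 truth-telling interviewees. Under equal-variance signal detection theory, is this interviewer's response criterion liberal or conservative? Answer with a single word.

conservative

z(H) = 0.189, z(FA) = -1.440
c = −½·(z(H) + z(FA)) = 0.6255
c > 0 → conservative criterion (biased toward responding “no”).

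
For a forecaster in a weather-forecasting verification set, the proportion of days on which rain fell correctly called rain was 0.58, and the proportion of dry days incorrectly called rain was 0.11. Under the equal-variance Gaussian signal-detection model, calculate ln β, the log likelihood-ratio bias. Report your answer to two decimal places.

z(H) = z(0.58) = 0.202
z(FA) = z(0.11) = -1.227
ln β = −½·[z(H)² − z(FA)²] = −0.5 × (0.041 − 1.506) = 0.7325

ln β = 0.73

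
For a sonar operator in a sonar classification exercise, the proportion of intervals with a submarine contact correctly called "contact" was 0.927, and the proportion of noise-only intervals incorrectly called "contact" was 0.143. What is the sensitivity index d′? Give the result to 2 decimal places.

z(H) = z(0.927) = 1.454
z(FA) = z(0.143) = -1.067
d' = z(H) − z(FA) = 1.454 − (-1.067) = 2.521

d′ = 2.52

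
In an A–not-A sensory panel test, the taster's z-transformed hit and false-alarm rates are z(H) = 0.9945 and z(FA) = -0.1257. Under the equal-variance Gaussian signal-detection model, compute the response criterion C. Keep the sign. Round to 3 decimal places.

c = −½·[z(H) + z(FA)] = −½·(0.9945 + (-0.1257)) = -0.4344
c < 0: the taster has a liberal response bias.

C = -0.434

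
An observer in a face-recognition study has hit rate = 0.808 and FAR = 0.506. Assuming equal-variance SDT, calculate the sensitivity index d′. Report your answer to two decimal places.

d′ = 0.86

z(H) = z(0.808) = 0.871
z(FA) = z(0.506) = 0.015
d' = z(H) − z(FA) = 0.871 − 0.015 = 0.856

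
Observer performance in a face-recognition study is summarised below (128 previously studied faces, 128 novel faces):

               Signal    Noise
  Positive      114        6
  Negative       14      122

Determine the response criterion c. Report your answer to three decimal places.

c = 0.223

H = 114/128 = 0.8906
FA = 6/128 = 0.0469
z(H) = z(0.8906) = 1.2297
z(FA) = z(0.0469) = -1.6757
c = −½·[z(H) + z(FA)] = −0.5 × (1.2297 + (-1.6757)) = 0.2230
c > 0: the observer has a conservative response bias.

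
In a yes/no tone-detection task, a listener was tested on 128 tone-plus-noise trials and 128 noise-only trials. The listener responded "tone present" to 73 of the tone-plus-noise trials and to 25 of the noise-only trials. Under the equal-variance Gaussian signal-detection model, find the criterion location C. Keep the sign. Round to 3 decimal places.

C = 0.341

H = 73/128 = 0.5703
FA = 25/128 = 0.1953
z(H) = z(0.5703) = 0.1771
z(FA) = z(0.1953) = -0.8585
c = −½·[z(H) + z(FA)] = −0.5 × (0.1771 + (-0.8585)) = 0.3407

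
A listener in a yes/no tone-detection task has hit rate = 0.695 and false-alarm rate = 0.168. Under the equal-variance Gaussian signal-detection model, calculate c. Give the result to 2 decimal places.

c = 0.23

Φ⁻¹(H) = Φ⁻¹(0.695) = 0.5101
Φ⁻¹(FA) = Φ⁻¹(0.168) = -0.9621
c = −½·[z(H) + z(FA)] = −0.5 × (0.5101 + (-0.9621)) = 0.2260
c > 0: the listener has a conservative response bias.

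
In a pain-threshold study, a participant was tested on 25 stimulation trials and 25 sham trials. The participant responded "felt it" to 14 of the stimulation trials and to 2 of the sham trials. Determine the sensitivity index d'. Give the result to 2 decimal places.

H = 14/25 = 0.5600
FA = 2/25 = 0.0800
z(H) = z(0.5600) = 0.1510
z(FA) = z(0.0800) = -1.4051
d' = z(H) − z(FA) = 0.1510 − (-1.4051) = 1.5561

d' = 1.56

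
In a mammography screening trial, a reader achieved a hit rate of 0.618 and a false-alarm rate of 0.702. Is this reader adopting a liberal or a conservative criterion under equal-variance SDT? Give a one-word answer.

z(H) = 0.300, z(FA) = 0.530
c = −½·(z(H) + z(FA)) = -0.415
c < 0 → liberal criterion (biased toward responding “yes”).

liberal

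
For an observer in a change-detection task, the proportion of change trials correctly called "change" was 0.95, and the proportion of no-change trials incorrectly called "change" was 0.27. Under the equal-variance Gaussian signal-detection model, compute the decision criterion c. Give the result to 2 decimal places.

c = -0.52

z(H) = 1.645
z(FA) = -0.613
c = −½·[z(H) + z(FA)] = −0.5 × (1.645 + (-0.613)) = -0.516
c < 0: the observer has a liberal response bias.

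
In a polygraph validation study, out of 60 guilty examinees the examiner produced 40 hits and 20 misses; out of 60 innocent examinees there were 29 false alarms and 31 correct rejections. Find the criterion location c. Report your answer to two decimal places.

H = 40/60 = 0.6667
FA = 29/60 = 0.4833
z(0.6667) = 0.4308, z(0.4833) = -0.0419
c = −½·[z(H) + z(FA)] = −0.5 × (0.4308 + (-0.0419)) = -0.19445
c < 0: the examiner has a liberal response bias.

c = -0.19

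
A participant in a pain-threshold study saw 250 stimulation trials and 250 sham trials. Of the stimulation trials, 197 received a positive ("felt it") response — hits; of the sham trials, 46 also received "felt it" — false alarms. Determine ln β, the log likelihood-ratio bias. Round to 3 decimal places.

H = 197/250 = 0.7880
FA = 46/250 = 0.1840
Φ⁻¹(H) = 0.7995
Φ⁻¹(FA) = -0.9002
ln β = −½·[z(H)² − z(FA)²] = −0.5 × (0.6392 − 0.8104) = 0.0856

ln β = 0.086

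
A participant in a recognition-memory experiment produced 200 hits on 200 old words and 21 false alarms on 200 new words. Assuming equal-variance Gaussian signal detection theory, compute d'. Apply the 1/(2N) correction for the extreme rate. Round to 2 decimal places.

The hit rate is 200/200 = 1, so apply the 1/(2N) correction: H → 1 − 1/(2·200) = 0.99750.
z(H) = z(0.99750) = 2.807
z(FA) = z(0.10500) = -1.254
d' = 2.807 − (-1.254) = 4.061

d' = 4.06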